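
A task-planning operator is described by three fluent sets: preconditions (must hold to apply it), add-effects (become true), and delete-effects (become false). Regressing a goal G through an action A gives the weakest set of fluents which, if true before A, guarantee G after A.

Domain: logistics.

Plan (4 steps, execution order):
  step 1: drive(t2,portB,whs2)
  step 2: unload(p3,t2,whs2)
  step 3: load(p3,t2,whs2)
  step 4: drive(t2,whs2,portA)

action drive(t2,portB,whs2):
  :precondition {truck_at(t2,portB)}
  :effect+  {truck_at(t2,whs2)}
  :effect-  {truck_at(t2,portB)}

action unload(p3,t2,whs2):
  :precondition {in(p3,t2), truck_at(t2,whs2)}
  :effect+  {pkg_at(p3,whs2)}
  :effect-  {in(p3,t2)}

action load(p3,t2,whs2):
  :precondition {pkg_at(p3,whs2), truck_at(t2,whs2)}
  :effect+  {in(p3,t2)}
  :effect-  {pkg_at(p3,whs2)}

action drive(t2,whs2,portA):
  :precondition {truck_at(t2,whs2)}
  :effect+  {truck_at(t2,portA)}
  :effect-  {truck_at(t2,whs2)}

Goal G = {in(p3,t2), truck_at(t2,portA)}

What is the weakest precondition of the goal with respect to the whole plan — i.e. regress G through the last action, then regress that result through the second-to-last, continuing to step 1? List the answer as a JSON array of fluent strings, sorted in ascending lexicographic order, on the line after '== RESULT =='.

Work backward from the goal:
  through step 4 (drive(t2,whs2,portA)): drop {truck_at(t2,portA)}, keep {in(p3,t2)}, require {truck_at(t2,whs2)}
    → {in(p3,t2), truck_at(t2,whs2)}
  through step 3 (load(p3,t2,whs2)): drop {in(p3,t2)}, keep {truck_at(t2,whs2)}, require {pkg_at(p3,whs2), truck_at(t2,whs2)}
    → {pkg_at(p3,whs2), truck_at(t2,whs2)}
  through step 2 (unload(p3,t2,whs2)): drop {pkg_at(p3,whs2)}, keep {truck_at(t2,whs2)}, require {in(p3,t2), truck_at(t2,whs2)}
    → {in(p3,t2), truck_at(t2,whs2)}
  through step 1 (drive(t2,portB,whs2)): drop {truck_at(t2,whs2)}, keep {in(p3,t2)}, require {truck_at(t2,portB)}
    → {in(p3,t2), truck_at(t2,portB)}

== RESULT ==
["in(p3,t2)", "truck_at(t2,portB)"]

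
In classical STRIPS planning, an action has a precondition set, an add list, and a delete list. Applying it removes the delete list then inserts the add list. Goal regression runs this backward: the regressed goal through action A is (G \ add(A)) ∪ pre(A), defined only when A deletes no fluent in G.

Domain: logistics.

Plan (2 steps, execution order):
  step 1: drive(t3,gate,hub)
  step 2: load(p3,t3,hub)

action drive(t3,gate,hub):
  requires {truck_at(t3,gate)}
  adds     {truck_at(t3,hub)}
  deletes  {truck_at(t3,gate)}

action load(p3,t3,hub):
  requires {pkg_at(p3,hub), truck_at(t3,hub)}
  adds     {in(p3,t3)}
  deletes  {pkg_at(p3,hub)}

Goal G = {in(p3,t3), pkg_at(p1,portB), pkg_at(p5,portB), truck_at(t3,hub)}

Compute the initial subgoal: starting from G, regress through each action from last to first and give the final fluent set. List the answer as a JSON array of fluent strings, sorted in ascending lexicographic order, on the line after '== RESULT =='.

Regress step by step:
  through step 2 (load(p3,t3,hub)): drop {in(p3,t3)}, keep {pkg_at(p1,portB), pkg_at(p5,portB), truck_at(t3,hub)}, require {pkg_at(p3,hub), truck_at(t3,hub)}
    → {pkg_at(p1,portB), pkg_at(p3,hub), pkg_at(p5,portB), truck_at(t3,hub)}
  through step 1 (drive(t3,gate,hub)): drop {truck_at(t3,hub)}, keep {pkg_at(p1,portB), pkg_at(p3,hub), pkg_at(p5,portB)}, require {truck_at(t3,gate)}
    → {pkg_at(p1,portB), pkg_at(p3,hub), pkg_at(p5,portB), truck_at(t3,gate)}

== RESULT ==
["pkg_at(p1,portB)", "pkg_at(p3,hub)", "pkg_at(p5,portB)", "truck_at(t3,gate)"]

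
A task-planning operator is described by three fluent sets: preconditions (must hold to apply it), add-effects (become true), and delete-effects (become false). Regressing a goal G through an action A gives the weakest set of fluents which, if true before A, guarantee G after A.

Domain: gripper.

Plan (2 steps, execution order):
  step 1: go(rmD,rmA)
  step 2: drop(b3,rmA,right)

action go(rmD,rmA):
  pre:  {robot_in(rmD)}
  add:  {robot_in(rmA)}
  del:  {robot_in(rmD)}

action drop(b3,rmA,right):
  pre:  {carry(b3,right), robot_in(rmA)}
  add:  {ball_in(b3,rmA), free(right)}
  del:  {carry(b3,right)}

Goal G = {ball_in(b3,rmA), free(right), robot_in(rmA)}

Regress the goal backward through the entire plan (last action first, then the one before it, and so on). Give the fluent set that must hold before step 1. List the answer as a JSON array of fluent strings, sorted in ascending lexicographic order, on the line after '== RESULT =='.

Regress step by step:
  through step 2 (drop(b3,rmA,right)): drop {ball_in(b3,rmA), free(right)}, keep {robot_in(rmA)}, require {carry(b3,right), robot_in(rmA)}
    → {carry(b3,right), robot_in(rmA)}
  through step 1 (go(rmD,rmA)): drop {robot_in(rmA)}, keep {carry(b3,right)}, require {robot_in(rmD)}
    → {carry(b3,right), robot_in(rmD)}

== RESULT ==
["carry(b3,right)", "robot_in(rmD)"]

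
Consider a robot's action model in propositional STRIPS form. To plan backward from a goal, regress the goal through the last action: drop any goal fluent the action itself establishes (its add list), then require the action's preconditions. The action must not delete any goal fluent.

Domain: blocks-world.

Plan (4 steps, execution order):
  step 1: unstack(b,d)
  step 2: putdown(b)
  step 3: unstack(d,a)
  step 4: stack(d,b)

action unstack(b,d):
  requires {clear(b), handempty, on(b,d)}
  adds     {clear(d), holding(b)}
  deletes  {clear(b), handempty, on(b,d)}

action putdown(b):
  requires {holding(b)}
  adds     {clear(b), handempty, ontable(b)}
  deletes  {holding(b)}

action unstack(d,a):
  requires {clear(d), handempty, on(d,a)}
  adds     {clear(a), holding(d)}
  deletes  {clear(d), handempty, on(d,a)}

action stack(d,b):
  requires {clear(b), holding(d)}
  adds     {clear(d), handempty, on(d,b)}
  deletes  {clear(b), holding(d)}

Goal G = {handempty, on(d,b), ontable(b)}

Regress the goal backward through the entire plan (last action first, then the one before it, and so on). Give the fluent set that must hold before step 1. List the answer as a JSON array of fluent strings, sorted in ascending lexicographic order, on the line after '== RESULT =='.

Work backward from the goal:
  through step 4 (stack(d,b)): drop {handempty, on(d,b)}, keep {ontable(b)}, require {clear(b), holding(d)}
    → {clear(b), holding(d), ontable(b)}
  through step 3 (unstack(d,a)): drop {holding(d)}, keep {clear(b), ontable(b)}, require {clear(d), handempty, on(d,a)}
    → {clear(b), clear(d), handempty, on(d,a), ontable(b)}
  through step 2 (putdown(b)): drop {clear(b), handempty, ontable(b)}, keep {clear(d), on(d,a)}, require {holding(b)}
    → {clear(d), holding(b), on(d,a)}
  through step 1 (unstack(b,d)): drop {clear(d), holding(b)}, keep {on(d,a)}, require {clear(b), handempty, on(b,d)}
    → {clear(b), handempty, on(b,d), on(d,a)}

== RESULT ==
["clear(b)", "handempty", "on(b,d)", "on(d,a)"]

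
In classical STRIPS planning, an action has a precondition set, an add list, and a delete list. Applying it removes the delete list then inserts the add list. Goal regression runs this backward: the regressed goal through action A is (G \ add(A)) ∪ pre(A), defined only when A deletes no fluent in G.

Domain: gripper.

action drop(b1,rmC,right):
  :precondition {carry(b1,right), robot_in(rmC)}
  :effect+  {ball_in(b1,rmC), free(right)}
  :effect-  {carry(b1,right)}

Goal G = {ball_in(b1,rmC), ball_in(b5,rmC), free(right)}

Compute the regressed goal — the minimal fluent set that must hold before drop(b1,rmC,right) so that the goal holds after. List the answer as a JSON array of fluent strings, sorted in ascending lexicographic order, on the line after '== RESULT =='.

Compute (G \ add) ∪ pre:
  G ∩ del = {}  (empty — regression defined)
  G \ add = {ball_in(b1,rmC), ball_in(b5,rmC), free(right)} \ {ball_in(b1,rmC), free(right)} = {ball_in(b5,rmC)}
  ∪ pre   = {ball_in(b5,rmC)} ∪ {carry(b1,right), robot_in(rmC)}
          = {ball_in(b5,rmC), carry(b1,right), robot_in(rmC)}

== RESULT ==
["ball_in(b5,rmC)", "carry(b1,right)", "robot_in(rmC)"]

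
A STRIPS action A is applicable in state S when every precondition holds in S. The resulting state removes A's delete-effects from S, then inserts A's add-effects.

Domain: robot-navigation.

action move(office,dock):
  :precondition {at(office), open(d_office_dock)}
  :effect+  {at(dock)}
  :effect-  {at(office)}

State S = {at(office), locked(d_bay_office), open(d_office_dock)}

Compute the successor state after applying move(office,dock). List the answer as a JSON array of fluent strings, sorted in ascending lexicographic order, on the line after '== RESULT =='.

Compute (S \ del) ∪ add:
  pre ⊆ S: {at(office), open(d_office_dock)} ⊆ S  — applicable
  S \ del = {locked(d_bay_office), open(d_office_dock)}
  ∪ add   = {at(dock), locked(d_bay_office), open(d_office_dock)}

== RESULT ==
["at(dock)", "locked(d_bay_office)", "open(d_office_dock)"]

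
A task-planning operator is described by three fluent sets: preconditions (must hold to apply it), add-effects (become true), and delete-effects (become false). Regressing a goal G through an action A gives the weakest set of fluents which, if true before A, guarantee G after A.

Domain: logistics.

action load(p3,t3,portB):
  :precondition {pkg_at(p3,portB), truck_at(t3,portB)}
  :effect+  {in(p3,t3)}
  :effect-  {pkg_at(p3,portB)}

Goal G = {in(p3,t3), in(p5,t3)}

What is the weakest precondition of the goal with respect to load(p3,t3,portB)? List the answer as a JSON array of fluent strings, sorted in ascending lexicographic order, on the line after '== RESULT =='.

Regress:
  G ∩ del = {}  (empty — regression defined)
  G \ add = {in(p3,t3), in(p5,t3)} \ {in(p3,t3)} = {in(p5,t3)}
  ∪ pre   = {in(p5,t3)} ∪ {pkg_at(p3,portB), truck_at(t3,portB)}
          = {in(p5,t3), pkg_at(p3,portB), truck_at(t3,portB)}

== RESULT ==
["in(p5,t3)", "pkg_at(p3,portB)", "truck_at(t3,portB)"]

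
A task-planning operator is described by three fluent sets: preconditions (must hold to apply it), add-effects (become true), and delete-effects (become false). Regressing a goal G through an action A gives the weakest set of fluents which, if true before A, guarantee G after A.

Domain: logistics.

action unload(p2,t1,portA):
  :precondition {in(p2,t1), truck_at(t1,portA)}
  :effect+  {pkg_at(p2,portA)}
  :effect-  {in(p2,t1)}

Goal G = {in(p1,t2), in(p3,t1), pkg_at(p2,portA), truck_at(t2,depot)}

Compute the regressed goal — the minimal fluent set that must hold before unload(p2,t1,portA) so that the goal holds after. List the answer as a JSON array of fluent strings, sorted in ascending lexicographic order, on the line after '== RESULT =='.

Regress:
  G ∩ del = {}  (empty — regression defined)
  G \ add = {in(p1,t2), in(p3,t1), pkg_at(p2,portA), truck_at(t2,depot)} \ {pkg_at(p2,portA)} = {in(p1,t2), in(p3,t1), truck_at(t2,depot)}
  ∪ pre   = {in(p1,t2), in(p3,t1), truck_at(t2,depot)} ∪ {in(p2,t1), truck_at(t1,portA)}
          = {in(p1,t2), in(p2,t1), in(p3,t1), truck_at(t1,portA), truck_at(t2,depot)}

== RESULT ==
["in(p1,t2)", "in(p2,t1)", "in(p3,t1)", "truck_at(t1,portA)", "truck_at(t2,depot)"]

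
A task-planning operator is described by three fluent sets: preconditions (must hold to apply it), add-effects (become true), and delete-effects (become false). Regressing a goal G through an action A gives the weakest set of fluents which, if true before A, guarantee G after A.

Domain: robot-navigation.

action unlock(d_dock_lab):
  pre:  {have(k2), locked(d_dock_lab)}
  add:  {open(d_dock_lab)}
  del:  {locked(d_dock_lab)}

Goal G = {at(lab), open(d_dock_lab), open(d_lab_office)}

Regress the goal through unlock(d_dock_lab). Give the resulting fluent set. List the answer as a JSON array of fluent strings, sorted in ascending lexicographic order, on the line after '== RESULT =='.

Regress:
  G ∩ del = {}  (empty — regression defined)
  G \ add = {at(lab), open(d_dock_lab), open(d_lab_office)} \ {open(d_dock_lab)} = {at(lab), open(d_lab_office)}
  ∪ pre   = {at(lab), open(d_lab_office)} ∪ {have(k2), locked(d_dock_lab)}
          = {at(lab), have(k2), locked(d_dock_lab), open(d_lab_office)}

== RESULT ==
["at(lab)", "have(k2)", "locked(d_dock_lab)", "open(d_lab_office)"]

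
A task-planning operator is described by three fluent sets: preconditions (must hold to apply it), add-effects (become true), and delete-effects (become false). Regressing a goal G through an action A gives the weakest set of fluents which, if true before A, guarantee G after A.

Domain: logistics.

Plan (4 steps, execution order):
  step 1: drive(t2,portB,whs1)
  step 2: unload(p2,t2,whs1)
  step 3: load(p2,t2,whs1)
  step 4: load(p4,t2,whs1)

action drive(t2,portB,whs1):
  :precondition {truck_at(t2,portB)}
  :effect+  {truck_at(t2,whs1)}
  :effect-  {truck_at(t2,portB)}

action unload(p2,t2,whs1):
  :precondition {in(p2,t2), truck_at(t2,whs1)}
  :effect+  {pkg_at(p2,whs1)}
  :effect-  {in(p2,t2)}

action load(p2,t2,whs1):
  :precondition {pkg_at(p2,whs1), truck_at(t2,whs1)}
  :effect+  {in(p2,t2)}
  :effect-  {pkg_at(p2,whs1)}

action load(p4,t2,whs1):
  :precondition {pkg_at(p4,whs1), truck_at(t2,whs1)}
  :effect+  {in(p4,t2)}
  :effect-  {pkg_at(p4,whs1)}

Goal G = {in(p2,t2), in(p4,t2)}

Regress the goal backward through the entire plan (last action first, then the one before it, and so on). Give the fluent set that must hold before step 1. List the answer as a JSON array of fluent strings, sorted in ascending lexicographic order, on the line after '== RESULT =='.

Regress step by step:
  through step 4 (load(p4,t2,whs1)): drop {in(p4,t2)}, keep {in(p2,t2)}, require {pkg_at(p4,whs1), truck_at(t2,whs1)}
    → {in(p2,t2), pkg_at(p4,whs1), truck_at(t2,whs1)}
  through step 3 (load(p2,t2,whs1)): drop {in(p2,t2)}, keep {pkg_at(p4,whs1), truck_at(t2,whs1)}, require {pkg_at(p2,whs1), truck_at(t2,whs1)}
    → {pkg_at(p2,whs1), pkg_at(p4,whs1), truck_at(t2,whs1)}
  through step 2 (unload(p2,t2,whs1)): drop {pkg_at(p2,whs1)}, keep {pkg_at(p4,whs1), truck_at(t2,whs1)}, require {in(p2,t2), truck_at(t2,whs1)}
    → {in(p2,t2), pkg_at(p4,whs1), truck_at(t2,whs1)}
  through step 1 (drive(t2,portB,whs1)): drop {truck_at(t2,whs1)}, keep {in(p2,t2), pkg_at(p4,whs1)}, require {truck_at(t2,portB)}
    → {in(p2,t2), pkg_at(p4,whs1), truck_at(t2,portB)}

== RESULT ==
["in(p2,t2)", "pkg_at(p4,whs1)", "truck_at(t2,portB)"]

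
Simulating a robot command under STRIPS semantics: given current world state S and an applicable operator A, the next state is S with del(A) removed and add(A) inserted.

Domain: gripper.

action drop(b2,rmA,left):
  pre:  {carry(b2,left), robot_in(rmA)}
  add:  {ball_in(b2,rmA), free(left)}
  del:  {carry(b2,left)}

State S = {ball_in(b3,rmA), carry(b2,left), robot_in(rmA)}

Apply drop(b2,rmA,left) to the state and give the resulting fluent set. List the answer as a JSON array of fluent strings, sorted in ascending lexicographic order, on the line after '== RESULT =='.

Compute (S \ del) ∪ add:
  pre ⊆ S: {carry(b2,left), robot_in(rmA)} ⊆ S  — applicable
  S \ del = {ball_in(b3,rmA), robot_in(rmA)}
  ∪ add   = {ball_in(b2,rmA), ball_in(b3,rmA), free(left), robot_in(rmA)}

== RESULT ==
["ball_in(b2,rmA)", "ball_in(b3,rmA)", "free(left)", "robot_in(rmA)"]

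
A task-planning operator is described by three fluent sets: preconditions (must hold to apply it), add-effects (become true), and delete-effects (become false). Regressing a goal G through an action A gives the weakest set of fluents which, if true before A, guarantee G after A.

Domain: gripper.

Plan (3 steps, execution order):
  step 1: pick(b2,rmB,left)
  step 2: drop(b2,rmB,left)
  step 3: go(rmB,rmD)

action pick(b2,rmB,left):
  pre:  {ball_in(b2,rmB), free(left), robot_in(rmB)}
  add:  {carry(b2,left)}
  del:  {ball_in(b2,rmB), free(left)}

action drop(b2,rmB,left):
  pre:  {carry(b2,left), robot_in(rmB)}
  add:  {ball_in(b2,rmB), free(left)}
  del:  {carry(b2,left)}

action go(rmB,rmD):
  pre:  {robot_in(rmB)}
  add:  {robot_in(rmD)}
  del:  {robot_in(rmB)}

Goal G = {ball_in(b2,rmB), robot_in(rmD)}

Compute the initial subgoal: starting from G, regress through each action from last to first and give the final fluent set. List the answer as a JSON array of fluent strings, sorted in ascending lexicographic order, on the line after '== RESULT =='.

Regress step by step:
  through step 3 (go(rmB,rmD)): drop {robot_in(rmD)}, keep {ball_in(b2,rmB)}, require {robot_in(rmB)}
    → {ball_in(b2,rmB), robot_in(rmB)}
  through step 2 (drop(b2,rmB,left)): drop {ball_in(b2,rmB)}, keep {robot_in(rmB)}, require {carry(b2,left), robot_in(rmB)}
    → {carry(b2,left), robot_in(rmB)}
  through step 1 (pick(b2,rmB,left)): drop {carry(b2,left)}, keep {robot_in(rmB)}, require {ball_in(b2,rmB), free(left), robot_in(rmB)}
    → {ball_in(b2,rmB), free(left), robot_in(rmB)}

== RESULT ==
["ball_in(b2,rmB)", "free(left)", "robot_in(rmB)"]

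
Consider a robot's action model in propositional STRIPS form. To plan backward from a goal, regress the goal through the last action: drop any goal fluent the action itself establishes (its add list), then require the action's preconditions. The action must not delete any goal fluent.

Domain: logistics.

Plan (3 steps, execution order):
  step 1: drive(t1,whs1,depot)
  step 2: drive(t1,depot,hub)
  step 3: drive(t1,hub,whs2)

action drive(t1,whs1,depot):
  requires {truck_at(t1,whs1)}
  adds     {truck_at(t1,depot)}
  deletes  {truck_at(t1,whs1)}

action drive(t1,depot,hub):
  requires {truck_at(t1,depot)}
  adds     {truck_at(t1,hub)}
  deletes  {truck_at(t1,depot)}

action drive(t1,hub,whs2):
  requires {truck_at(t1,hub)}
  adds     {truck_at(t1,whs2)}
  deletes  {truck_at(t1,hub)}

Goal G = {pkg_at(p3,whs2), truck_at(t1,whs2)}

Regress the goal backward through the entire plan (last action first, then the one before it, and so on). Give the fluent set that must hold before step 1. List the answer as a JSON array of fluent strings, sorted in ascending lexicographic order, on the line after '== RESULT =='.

Regress step by step:
  through step 3 (drive(t1,hub,whs2)): drop {truck_at(t1,whs2)}, keep {pkg_at(p3,whs2)}, require {truck_at(t1,hub)}
    → {pkg_at(p3,whs2), truck_at(t1,hub)}
  through step 2 (drive(t1,depot,hub)): drop {truck_at(t1,hub)}, keep {pkg_at(p3,whs2)}, require {truck_at(t1,depot)}
    → {pkg_at(p3,whs2), truck_at(t1,depot)}
  through step 1 (drive(t1,whs1,depot)): drop {truck_at(t1,depot)}, keep {pkg_at(p3,whs2)}, require {truck_at(t1,whs1)}
    → {pkg_at(p3,whs2), truck_at(t1,whs1)}

== RESULT ==
["pkg_at(p3,whs2)", "truck_at(t1,whs1)"]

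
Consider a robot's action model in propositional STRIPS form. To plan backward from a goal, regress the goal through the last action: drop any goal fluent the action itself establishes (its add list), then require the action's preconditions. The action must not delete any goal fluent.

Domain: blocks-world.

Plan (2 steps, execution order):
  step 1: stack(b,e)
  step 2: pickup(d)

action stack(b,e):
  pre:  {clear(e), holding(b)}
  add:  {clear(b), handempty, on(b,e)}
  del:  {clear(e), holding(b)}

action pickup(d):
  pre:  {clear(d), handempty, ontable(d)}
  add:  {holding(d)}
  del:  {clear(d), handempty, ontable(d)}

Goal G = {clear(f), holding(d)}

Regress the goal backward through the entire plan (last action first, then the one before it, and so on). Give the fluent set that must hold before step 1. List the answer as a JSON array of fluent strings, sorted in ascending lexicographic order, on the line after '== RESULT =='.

Work backward from the goal:
  through step 2 (pickup(d)): drop {holding(d)}, keep {clear(f)}, require {clear(d), handempty, ontable(d)}
    → {clear(d), clear(f), handempty, ontable(d)}
  through step 1 (stack(b,e)): drop {handempty}, keep {clear(d), clear(f), ontable(d)}, require {clear(e), holding(b)}
    → {clear(d), clear(e), clear(f), holding(b), ontable(d)}

== RESULT ==
["clear(d)", "clear(e)", "clear(f)", "holding(b)", "ontable(d)"]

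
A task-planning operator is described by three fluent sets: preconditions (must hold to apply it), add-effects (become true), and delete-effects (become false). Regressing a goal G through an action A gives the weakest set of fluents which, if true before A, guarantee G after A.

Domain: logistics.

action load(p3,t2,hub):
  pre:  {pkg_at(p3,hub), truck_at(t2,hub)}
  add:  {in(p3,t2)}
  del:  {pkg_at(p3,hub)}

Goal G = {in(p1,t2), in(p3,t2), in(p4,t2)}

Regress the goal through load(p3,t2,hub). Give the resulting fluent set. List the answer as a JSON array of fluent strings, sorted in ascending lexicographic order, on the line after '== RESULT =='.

Compute (G \ add) ∪ pre:
  G ∩ del = {}  (empty — regression defined)
  G \ add = {in(p1,t2), in(p3,t2), in(p4,t2)} \ {in(p3,t2)} = {in(p1,t2), in(p4,t2)}
  ∪ pre   = {in(p1,t2), in(p4,t2)} ∪ {pkg_at(p3,hub), truck_at(t2,hub)}
          = {in(p1,t2), in(p4,t2), pkg_at(p3,hub), truck_at(t2,hub)}

== RESULT ==
["in(p1,t2)", "in(p4,t2)", "pkg_at(p3,hub)", "truck_at(t2,hub)"]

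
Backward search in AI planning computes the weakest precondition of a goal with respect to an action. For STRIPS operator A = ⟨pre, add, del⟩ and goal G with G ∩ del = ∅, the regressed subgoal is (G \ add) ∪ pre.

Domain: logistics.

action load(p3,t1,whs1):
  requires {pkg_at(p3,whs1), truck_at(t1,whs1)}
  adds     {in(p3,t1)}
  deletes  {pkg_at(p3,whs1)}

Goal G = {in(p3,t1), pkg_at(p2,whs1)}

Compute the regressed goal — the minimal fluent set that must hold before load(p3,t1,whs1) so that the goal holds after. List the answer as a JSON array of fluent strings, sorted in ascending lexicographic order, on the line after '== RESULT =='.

Regress:
  G ∩ del = {}  (empty — regression defined)
  G \ add = {in(p3,t1), pkg_at(p2,whs1)} \ {in(p3,t1)} = {pkg_at(p2,whs1)}
  ∪ pre   = {pkg_at(p2,whs1)} ∪ {pkg_at(p3,whs1), truck_at(t1,whs1)}
          = {pkg_at(p2,whs1), pkg_at(p3,whs1), truck_at(t1,whs1)}

== RESULT ==
["pkg_at(p2,whs1)", "pkg_at(p3,whs1)", "truck_at(t1,whs1)"]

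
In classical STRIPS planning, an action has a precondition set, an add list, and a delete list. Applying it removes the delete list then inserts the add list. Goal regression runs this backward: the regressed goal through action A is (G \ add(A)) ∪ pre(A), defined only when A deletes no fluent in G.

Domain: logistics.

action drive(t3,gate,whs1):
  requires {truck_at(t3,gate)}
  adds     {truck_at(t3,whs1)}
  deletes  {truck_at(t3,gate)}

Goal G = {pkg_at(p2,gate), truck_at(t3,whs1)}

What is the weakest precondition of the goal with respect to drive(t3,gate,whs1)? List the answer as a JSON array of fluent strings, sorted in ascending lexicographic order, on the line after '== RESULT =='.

Regress:
  G ∩ del = {}  (empty — regression defined)
  G \ add = {pkg_at(p2,gate), truck_at(t3,whs1)} \ {truck_at(t3,whs1)} = {pkg_at(p2,gate)}
  ∪ pre   = {pkg_at(p2,gate)} ∪ {truck_at(t3,gate)}
          = {pkg_at(p2,gate), truck_at(t3,gate)}

== RESULT ==
["pkg_at(p2,gate)", "truck_at(t3,gate)"]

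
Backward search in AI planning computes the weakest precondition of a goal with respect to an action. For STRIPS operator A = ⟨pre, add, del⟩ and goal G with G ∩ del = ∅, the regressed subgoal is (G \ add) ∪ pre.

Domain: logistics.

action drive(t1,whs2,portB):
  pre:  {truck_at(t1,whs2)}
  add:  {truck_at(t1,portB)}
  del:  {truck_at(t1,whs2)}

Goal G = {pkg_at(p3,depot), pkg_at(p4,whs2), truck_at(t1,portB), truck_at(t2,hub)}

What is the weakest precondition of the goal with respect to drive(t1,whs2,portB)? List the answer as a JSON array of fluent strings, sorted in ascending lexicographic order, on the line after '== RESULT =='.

Compute (G \ add) ∪ pre:
  G ∩ del = {}  (empty — regression defined)
  G \ add = {pkg_at(p3,depot), pkg_at(p4,whs2), truck_at(t1,portB), truck_at(t2,hub)} \ {truck_at(t1,portB)} = {pkg_at(p3,depot), pkg_at(p4,whs2), truck_at(t2,hub)}
  ∪ pre   = {pkg_at(p3,depot), pkg_at(p4,whs2), truck_at(t2,hub)} ∪ {truck_at(t1,whs2)}
          = {pkg_at(p3,depot), pkg_at(p4,whs2), truck_at(t1,whs2), truck_at(t2,hub)}

== RESULT ==
["pkg_at(p3,depot)", "pkg_at(p4,whs2)", "truck_at(t1,whs2)", "truck_at(t2,hub)"]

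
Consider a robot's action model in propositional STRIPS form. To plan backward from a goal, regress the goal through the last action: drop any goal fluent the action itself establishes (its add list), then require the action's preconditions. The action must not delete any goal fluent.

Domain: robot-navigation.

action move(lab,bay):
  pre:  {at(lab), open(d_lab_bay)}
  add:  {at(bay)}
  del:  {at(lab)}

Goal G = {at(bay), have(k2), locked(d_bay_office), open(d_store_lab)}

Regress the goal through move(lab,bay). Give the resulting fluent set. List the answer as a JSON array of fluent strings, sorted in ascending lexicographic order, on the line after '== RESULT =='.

Regress:
  G ∩ del = {}  (empty — regression defined)
  G \ add = {at(bay), have(k2), locked(d_bay_office), open(d_store_lab)} \ {at(bay)} = {have(k2), locked(d_bay_office), open(d_store_lab)}
  ∪ pre   = {have(k2), locked(d_bay_office), open(d_store_lab)} ∪ {at(lab), open(d_lab_bay)}
          = {at(lab), have(k2), locked(d_bay_office), open(d_lab_bay), open(d_store_lab)}

== RESULT ==
["at(lab)", "have(k2)", "locked(d_bay_office)", "open(d_lab_bay)", "open(d_store_lab)"]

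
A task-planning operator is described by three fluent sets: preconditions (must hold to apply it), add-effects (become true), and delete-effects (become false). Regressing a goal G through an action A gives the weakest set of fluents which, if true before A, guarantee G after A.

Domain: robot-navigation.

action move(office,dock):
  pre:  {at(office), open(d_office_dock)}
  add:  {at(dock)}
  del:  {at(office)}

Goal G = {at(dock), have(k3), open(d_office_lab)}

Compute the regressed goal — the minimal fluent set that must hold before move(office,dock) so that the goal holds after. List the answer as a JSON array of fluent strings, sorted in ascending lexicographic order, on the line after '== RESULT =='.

Compute (G \ add) ∪ pre:
  G ∩ del = {}  (empty — regression defined)
  G \ add = {at(dock), have(k3), open(d_office_lab)} \ {at(dock)} = {have(k3), open(d_office_lab)}
  ∪ pre   = {have(k3), open(d_office_lab)} ∪ {at(office), open(d_office_dock)}
          = {at(office), have(k3), open(d_office_dock), open(d_office_lab)}

== RESULT ==
["at(office)", "have(k3)", "open(d_office_dock)", "open(d_office_lab)"]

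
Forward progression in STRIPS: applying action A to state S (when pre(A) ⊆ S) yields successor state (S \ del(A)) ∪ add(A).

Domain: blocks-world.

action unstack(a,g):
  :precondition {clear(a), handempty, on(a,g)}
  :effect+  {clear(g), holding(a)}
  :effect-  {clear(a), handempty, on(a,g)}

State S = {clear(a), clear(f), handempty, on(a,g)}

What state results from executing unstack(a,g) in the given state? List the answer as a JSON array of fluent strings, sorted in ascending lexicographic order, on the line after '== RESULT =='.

Progress:
  pre ⊆ S: {clear(a), handempty, on(a,g)} ⊆ S  — applicable
  S \ del = {clear(f)}
  ∪ add   = {clear(f), clear(g), holding(a)}

== RESULT ==
["clear(f)", "clear(g)", "holding(a)"]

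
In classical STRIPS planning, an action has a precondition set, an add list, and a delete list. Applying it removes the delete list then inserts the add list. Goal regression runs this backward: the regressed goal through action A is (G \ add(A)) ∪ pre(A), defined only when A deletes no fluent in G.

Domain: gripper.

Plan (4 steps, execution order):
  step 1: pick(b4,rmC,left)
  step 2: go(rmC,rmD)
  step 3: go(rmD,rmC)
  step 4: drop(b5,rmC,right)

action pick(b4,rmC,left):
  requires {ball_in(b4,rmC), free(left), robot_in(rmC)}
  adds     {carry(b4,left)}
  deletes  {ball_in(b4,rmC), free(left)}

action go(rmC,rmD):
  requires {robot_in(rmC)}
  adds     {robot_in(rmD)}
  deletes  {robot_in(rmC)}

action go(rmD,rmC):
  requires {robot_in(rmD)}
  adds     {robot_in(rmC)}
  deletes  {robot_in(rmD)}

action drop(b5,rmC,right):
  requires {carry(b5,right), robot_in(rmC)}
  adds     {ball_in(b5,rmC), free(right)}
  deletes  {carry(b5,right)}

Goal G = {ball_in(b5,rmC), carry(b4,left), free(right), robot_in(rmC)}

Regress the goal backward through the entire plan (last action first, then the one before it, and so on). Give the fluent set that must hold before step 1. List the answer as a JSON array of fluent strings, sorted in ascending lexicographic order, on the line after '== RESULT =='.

Regress step by step:
  through step 4 (drop(b5,rmC,right)): drop {ball_in(b5,rmC), free(right)}, keep {carry(b4,left), robot_in(rmC)}, require {carry(b5,right), robot_in(rmC)}
    → {carry(b4,left), carry(b5,right), robot_in(rmC)}
  through step 3 (go(rmD,rmC)): drop {robot_in(rmC)}, keep {carry(b4,left), carry(b5,right)}, require {robot_in(rmD)}
    → {carry(b4,left), carry(b5,right), robot_in(rmD)}
  through step 2 (go(rmC,rmD)): drop {robot_in(rmD)}, keep {carry(b4,left), carry(b5,right)}, require {robot_in(rmC)}
    → {carry(b4,left), carry(b5,right), robot_in(rmC)}
  through step 1 (pick(b4,rmC,left)): drop {carry(b4,left)}, keep {carry(b5,right), robot_in(rmC)}, require {ball_in(b4,rmC), free(left), robot_in(rmC)}
    → {ball_in(b4,rmC), carry(b5,right), free(left), robot_in(rmC)}

== RESULT ==
["ball_in(b4,rmC)", "carry(b5,right)", "free(left)", "robot_in(rmC)"]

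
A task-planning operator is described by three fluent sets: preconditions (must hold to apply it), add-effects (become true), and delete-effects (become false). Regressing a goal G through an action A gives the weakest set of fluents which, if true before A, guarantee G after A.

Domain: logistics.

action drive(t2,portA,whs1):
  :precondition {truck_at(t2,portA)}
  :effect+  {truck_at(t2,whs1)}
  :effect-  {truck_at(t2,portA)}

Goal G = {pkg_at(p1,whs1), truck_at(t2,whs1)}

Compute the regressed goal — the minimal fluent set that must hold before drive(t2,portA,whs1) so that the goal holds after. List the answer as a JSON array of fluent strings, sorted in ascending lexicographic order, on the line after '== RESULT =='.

Regress:
  G ∩ del = {}  (empty — regression defined)
  G \ add = {pkg_at(p1,whs1), truck_at(t2,whs1)} \ {truck_at(t2,whs1)} = {pkg_at(p1,whs1)}
  ∪ pre   = {pkg_at(p1,whs1)} ∪ {truck_at(t2,portA)}
          = {pkg_at(p1,whs1), truck_at(t2,portA)}

== RESULT ==
["pkg_at(p1,whs1)", "truck_at(t2,portA)"]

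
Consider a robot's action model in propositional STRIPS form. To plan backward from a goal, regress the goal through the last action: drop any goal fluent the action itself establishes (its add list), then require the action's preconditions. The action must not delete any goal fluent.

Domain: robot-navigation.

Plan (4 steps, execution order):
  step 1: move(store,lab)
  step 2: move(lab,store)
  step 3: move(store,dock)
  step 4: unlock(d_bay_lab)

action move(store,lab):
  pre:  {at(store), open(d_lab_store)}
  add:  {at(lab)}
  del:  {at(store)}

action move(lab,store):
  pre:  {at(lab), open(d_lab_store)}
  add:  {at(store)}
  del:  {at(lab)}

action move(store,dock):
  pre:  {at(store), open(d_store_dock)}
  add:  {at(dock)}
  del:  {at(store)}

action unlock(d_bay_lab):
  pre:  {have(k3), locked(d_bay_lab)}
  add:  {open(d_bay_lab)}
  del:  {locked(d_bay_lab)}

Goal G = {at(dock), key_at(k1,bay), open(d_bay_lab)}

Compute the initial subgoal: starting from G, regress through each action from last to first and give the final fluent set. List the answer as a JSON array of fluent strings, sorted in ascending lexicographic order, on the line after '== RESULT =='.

Regress step by step:
  through step 4 (unlock(d_bay_lab)): drop {open(d_bay_lab)}, keep {at(dock), key_at(k1,bay)}, require {have(k3), locked(d_bay_lab)}
    → {at(dock), have(k3), key_at(k1,bay), locked(d_bay_lab)}
  through step 3 (move(store,dock)): drop {at(dock)}, keep {have(k3), key_at(k1,bay), locked(d_bay_lab)}, require {at(store), open(d_store_dock)}
    → {at(store), have(k3), key_at(k1,bay), locked(d_bay_lab), open(d_store_dock)}
  through step 2 (move(lab,store)): drop {at(store)}, keep {have(k3), key_at(k1,bay), locked(d_bay_lab), open(d_store_dock)}, require {at(lab), open(d_lab_store)}
    → {at(lab), have(k3), key_at(k1,bay), locked(d_bay_lab), open(d_lab_store), open(d_store_dock)}
  through step 1 (move(store,lab)): drop {at(lab)}, keep {have(k3), key_at(k1,bay), locked(d_bay_lab), open(d_lab_store), open(d_store_dock)}, require {at(store), open(d_lab_store)}
    → {at(store), have(k3), key_at(k1,bay), locked(d_bay_lab), open(d_lab_store), open(d_store_dock)}

== RESULT ==
["at(store)", "have(k3)", "key_at(k1,bay)", "locked(d_bay_lab)", "open(d_lab_store)", "open(d_store_dock)"]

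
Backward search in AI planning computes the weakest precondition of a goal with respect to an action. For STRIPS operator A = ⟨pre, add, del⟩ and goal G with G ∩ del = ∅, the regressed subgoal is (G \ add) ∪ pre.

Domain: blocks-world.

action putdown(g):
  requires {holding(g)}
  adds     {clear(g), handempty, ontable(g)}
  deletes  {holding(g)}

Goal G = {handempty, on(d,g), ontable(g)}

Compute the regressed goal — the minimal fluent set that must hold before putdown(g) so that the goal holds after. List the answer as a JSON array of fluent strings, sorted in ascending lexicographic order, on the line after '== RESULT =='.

Compute (G \ add) ∪ pre:
  G ∩ del = {}  (empty — regression defined)
  G \ add = {handempty, on(d,g), ontable(g)} \ {clear(g), handempty, ontable(g)} = {on(d,g)}
  ∪ pre   = {on(d,g)} ∪ {holding(g)}
          = {holding(g), on(d,g)}

== RESULT ==
["holding(g)", "on(d,g)"]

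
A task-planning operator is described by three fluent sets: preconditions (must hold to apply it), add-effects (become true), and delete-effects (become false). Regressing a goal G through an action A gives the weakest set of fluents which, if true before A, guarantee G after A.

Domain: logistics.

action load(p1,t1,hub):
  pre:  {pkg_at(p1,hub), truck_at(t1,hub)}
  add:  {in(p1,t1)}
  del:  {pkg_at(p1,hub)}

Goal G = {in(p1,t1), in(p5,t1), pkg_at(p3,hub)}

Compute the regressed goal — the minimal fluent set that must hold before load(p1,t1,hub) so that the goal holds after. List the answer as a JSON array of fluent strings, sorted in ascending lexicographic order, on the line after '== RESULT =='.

Regress:
  G ∩ del = {}  (empty — regression defined)
  G \ add = {in(p1,t1), in(p5,t1), pkg_at(p3,hub)} \ {in(p1,t1)} = {in(p5,t1), pkg_at(p3,hub)}
  ∪ pre   = {in(p5,t1), pkg_at(p3,hub)} ∪ {pkg_at(p1,hub), truck_at(t1,hub)}
          = {in(p5,t1), pkg_at(p1,hub), pkg_at(p3,hub), truck_at(t1,hub)}

== RESULT ==
["in(p5,t1)", "pkg_at(p1,hub)", "pkg_at(p3,hub)", "truck_at(t1,hub)"]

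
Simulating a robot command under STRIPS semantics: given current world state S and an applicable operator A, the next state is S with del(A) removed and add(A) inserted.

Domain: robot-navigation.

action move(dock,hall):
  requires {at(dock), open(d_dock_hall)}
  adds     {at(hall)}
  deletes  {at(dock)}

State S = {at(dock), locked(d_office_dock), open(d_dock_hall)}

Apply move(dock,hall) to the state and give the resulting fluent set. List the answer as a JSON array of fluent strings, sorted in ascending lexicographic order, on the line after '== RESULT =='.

Progress:
  pre ⊆ S: {at(dock), open(d_dock_hall)} ⊆ S  — applicable
  S \ del = {locked(d_office_dock), open(d_dock_hall)}
  ∪ add   = {at(hall), locked(d_office_dock), open(d_dock_hall)}

== RESULT ==
["at(hall)", "locked(d_office_dock)", "open(d_dock_hall)"]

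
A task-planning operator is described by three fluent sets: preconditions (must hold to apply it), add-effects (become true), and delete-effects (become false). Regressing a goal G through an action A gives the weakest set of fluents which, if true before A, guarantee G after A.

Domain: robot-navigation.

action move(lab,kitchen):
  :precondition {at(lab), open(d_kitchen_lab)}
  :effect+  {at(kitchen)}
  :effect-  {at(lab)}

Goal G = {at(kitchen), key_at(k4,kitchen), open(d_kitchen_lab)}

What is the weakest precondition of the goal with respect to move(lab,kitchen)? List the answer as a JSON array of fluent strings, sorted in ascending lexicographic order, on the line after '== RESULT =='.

Compute (G \ add) ∪ pre:
  G ∩ del = {}  (empty — regression defined)
  G \ add = {at(kitchen), key_at(k4,kitchen), open(d_kitchen_lab)} \ {at(kitchen)} = {key_at(k4,kitchen), open(d_kitchen_lab)}
  ∪ pre   = {key_at(k4,kitchen), open(d_kitchen_lab)} ∪ {at(lab), open(d_kitchen_lab)}
          = {at(lab), key_at(k4,kitchen), open(d_kitchen_lab)}

== RESULT ==
["at(lab)", "key_at(k4,kitchen)", "open(d_kitchen_lab)"]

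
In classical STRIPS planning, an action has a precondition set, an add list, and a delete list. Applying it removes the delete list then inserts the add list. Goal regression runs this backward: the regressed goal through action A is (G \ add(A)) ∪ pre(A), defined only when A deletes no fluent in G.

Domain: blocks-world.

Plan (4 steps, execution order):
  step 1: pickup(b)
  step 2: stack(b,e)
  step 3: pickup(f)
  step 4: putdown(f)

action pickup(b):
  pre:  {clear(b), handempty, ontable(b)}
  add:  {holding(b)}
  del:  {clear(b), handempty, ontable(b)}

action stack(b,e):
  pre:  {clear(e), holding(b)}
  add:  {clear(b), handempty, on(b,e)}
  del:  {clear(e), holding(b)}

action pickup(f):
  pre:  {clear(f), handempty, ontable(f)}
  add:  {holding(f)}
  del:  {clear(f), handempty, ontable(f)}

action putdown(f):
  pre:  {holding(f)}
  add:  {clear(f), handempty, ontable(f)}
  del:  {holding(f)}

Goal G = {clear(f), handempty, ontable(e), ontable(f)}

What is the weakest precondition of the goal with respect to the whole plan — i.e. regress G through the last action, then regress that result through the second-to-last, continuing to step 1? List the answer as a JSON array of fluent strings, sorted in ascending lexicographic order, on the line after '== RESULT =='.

Work backward from the goal:
  through step 4 (putdown(f)): drop {clear(f), handempty, ontable(f)}, keep {ontable(e)}, require {holding(f)}
    → {holding(f), ontable(e)}
  through step 3 (pickup(f)): drop {holding(f)}, keep {ontable(e)}, require {clear(f), handempty, ontable(f)}
    → {clear(f), handempty, ontable(e), ontable(f)}
  through step 2 (stack(b,e)): drop {handempty}, keep {clear(f), ontable(e), ontable(f)}, require {clear(e), holding(b)}
    → {clear(e), clear(f), holding(b), ontable(e), ontable(f)}
  through step 1 (pickup(b)): drop {holding(b)}, keep {clear(e), clear(f), ontable(e), ontable(f)}, require {clear(b), handempty, ontable(b)}
    → {clear(b), clear(e), clear(f), handempty, ontable(b), ontable(e), ontable(f)}

== RESULT ==
["clear(b)", "clear(e)", "clear(f)", "handempty", "ontable(b)", "ontable(e)", "ontable(f)"]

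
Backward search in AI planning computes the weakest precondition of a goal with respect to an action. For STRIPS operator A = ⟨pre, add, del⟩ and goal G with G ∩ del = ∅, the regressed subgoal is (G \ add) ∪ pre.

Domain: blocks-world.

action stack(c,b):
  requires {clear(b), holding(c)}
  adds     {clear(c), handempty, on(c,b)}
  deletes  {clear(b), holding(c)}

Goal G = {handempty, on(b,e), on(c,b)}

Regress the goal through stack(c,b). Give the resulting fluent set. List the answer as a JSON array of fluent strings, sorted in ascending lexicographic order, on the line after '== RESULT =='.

Regress:
  G ∩ del = {}  (empty — regression defined)
  G \ add = {handempty, on(b,e), on(c,b)} \ {clear(c), handempty, on(c,b)} = {on(b,e)}
  ∪ pre   = {on(b,e)} ∪ {clear(b), holding(c)}
          = {clear(b), holding(c), on(b,e)}

== RESULT ==
["clear(b)", "holding(c)", "on(b,e)"]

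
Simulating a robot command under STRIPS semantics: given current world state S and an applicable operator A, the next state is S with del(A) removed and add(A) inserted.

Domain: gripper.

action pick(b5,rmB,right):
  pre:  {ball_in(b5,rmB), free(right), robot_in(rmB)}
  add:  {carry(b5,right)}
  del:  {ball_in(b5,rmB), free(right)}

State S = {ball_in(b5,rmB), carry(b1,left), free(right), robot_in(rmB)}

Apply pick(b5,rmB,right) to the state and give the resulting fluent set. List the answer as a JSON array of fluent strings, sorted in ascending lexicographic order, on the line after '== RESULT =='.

Progress:
  pre ⊆ S: {ball_in(b5,rmB), free(right), robot_in(rmB)} ⊆ S  — applicable
  S \ del = {carry(b1,left), robot_in(rmB)}
  ∪ add   = {carry(b1,left), carry(b5,right), robot_in(rmB)}

== RESULT ==
["carry(b1,left)", "carry(b5,right)", "robot_in(rmB)"]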